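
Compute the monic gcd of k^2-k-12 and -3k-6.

1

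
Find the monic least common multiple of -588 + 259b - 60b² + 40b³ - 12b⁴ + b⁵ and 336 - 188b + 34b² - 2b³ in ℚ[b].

By polynomial division,
  b⁵ - 12b⁴ + 40b³ - 60b² + 259b - 588 = (-(1/2)b² - (5/2)b - 31/2)(-2b³ + 34b² - 188b + 336) + (165b² - 1815b + 4620)
  -2b³ + 34b² - 188b + 336 = (-(2/165)b + 4/55)(165b² - 1815b + 4620) + (0)
Last nonzero remainder: 165b² - 1815b + 4620. Dividing through by 165 gives the monic gcd b² - 11b + 28.
Then lcm(f, g) = f·g / gcd(f, g); expanding and making the result monic gives the answer.

3528 - 2142b + 619b² - 300b³ + 112b⁴ - 18b⁵ + b⁶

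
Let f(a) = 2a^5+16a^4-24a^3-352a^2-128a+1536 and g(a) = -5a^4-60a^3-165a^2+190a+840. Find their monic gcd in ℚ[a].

a^2+2a-8

Euclidean algorithm in ℚ[a]:
  2a^5+16a^4-24a^3-352a^2-128a+1536 = (-(2/5)a+8/5)(-5a^4-60a^3-165a^2+190a+840) + (6a^3-12a^2-96a+192)
  -5a^4-60a^3-165a^2+190a+840 = (-(5/6)a-35/3)(6a^3-12a^2-96a+192) + (-385a^2-770a+3080)
  6a^3-12a^2-96a+192 = (-(6/385)a+24/385)(-385a^2-770a+3080) + (0)
Last nonzero remainder: -385a^2-770a+3080. Dividing through by -385 gives the monic gcd a^2+2a-8.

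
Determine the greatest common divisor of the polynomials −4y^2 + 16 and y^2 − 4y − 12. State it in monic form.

Repeated division with remainder:
  −4y^2 + 16 = (−4)(y^2 − 4y − 12) + (−16y − 32)
  y^2 − 4y − 12 = (−(1/16)y + 3/8)(−16y − 32) + (0)
Last nonzero remainder: −16y − 32. Dividing through by −16 gives the monic gcd y + 2.

y + 2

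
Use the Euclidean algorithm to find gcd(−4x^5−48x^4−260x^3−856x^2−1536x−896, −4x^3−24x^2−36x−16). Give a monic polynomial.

x^2+5x+4

Euclidean algorithm in ℚ[x]:
  −4x^5−48x^4−260x^3−856x^2−1536x−896 = (x^2+6x+20)(−4x^3−24x^2−36x−16) + (−144x^2−720x−576)
  −4x^3−24x^2−36x−16 = ((1/36)x+1/36)(−144x^2−720x−576) + (0)
Last nonzero remainder: −144x^2−720x−576. Dividing through by −144 gives the monic gcd x^2+5x+4.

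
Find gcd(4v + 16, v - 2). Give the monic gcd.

1

Repeated division with remainder:
  4v + 16 = (4)(v - 2) + (24)
  v - 2 = ((1/24)v - 1/12)(24) + (0)
The last nonzero remainder is the constant 24, so the polynomials are coprime and gcd = 1.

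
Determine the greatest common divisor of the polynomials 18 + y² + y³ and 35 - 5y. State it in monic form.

1

Euclidean algorithm in ℚ[y]:
  y³ + y² + 18 = (-(1/5)y² - (8/5)y - 56/5)(-5y + 35) + (410)
  -5y + 35 = (-(1/82)y + 7/82)(410) + (0)
The last nonzero remainder is the constant 410, so the polynomials are coprime and gcd = 1.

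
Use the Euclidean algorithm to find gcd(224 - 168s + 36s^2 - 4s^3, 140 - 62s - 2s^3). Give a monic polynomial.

-2 + s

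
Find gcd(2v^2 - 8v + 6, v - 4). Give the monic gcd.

Euclidean algorithm in ℚ[v]:
  2v^2 - 8v + 6 = (2v)(v - 4) + (6)
  v - 4 = ((1/6)v - 2/3)(6) + (0)
The last nonzero remainder is the constant 6, so the polynomials are coprime and gcd = 1.

1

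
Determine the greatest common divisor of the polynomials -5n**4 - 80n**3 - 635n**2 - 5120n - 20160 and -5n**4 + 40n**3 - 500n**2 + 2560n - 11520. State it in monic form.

n**2 + 64

Apply the Euclidean algorithm:
  -5n**4 - 80n**3 - 635n**2 - 5120n - 20160 = (-5n**4 + 40n**3 - 500n**2 + 2560n - 11520) + (-120n**3 - 135n**2 - 7680n - 8640)
  -5n**4 + 40n**3 - 500n**2 + 2560n - 11520 = ((1/24)n - 73/192)(-120n**3 - 135n**2 - 7680n - 8640) + (-(14805/64)n**2 - 14805)
  -120n**3 - 135n**2 - 7680n - 8640 = ((512/987)n + 192/329)(-(14805/64)n**2 - 14805) + (0)
Last nonzero remainder: -(14805/64)n**2 - 14805. Dividing through by -14805/64 gives the monic gcd n**2 + 64.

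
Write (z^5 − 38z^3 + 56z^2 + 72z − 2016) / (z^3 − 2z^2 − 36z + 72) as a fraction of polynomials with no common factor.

(z^3 − 2z + 56)/(z − 2)

By polynomial division,
  z^5 − 38z^3 + 56z^2 + 72z − 2016 = (z^2 + 2z + 2)(z^3 − 2z^2 − 36z + 72) + (60z^2 − 2160)
  z^3 − 2z^2 − 36z + 72 = ((1/60)z − 1/30)(60z^2 − 2160) + (0)
Last nonzero remainder: 60z^2 − 2160. Dividing through by 60 gives the monic gcd z^2 − 36.
Cancel z^2 − 36 from numerator and denominator to get the reduced form.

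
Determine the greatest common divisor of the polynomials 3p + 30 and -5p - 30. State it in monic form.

Repeated division with remainder:
  3p + 30 = (-3/5)(-5p - 30) + (12)
  -5p - 30 = (-(5/12)p - 5/2)(12) + (0)
The last nonzero remainder is the constant 12, so the polynomials are coprime and gcd = 1.

1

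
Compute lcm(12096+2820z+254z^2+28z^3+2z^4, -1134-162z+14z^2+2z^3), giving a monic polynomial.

Euclidean algorithm in ℚ[z]:
  2z^4+28z^3+254z^2+2820z+12096 = (z+7)(2z^3+14z^2-162z-1134) + (318z^2+5088z+20034)
  2z^3+14z^2-162z-1134 = ((1/159)z-3/53)(318z^2+5088z+20034) + (0)
Last nonzero remainder: 318z^2+5088z+20034. Dividing through by 318 gives the monic gcd z^2+16z+63.
Then lcm(f, g) = f·g / gcd(f, g); expanding and making the result monic gives the answer.

-54432-6642z+267z^2+z^3+5z^4+z^5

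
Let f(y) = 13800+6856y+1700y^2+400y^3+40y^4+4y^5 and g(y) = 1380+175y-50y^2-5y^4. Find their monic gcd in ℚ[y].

By polynomial division,
  4y^5+40y^4+400y^3+1700y^2+6856y+13800 = (-(4/5)y-8)(-5y^4-50y^2+175y+1380) + (360y^3+1440y^2+9360y+24840)
  -5y^4-50y^2+175y+1380 = (-(1/72)y+1/18)(360y^3+1440y^2+9360y+24840) + (0)
Last nonzero remainder: 360y^3+1440y^2+9360y+24840. Dividing through by 360 gives the monic gcd y^3+4y^2+26y+69.

69+26y+4y^2+y^3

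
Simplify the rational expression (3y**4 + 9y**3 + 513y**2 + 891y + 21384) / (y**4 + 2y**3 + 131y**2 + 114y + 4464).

(3y**2 + 297)/(y**2 − y + 62)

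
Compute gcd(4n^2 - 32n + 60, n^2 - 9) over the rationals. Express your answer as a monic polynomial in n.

Euclidean algorithm in ℚ[n]:
  4n^2 - 32n + 60 = (4)(n^2 - 9) + (-32n + 96)
  n^2 - 9 = (-(1/32)n - 3/32)(-32n + 96) + (0)
Last nonzero remainder: -32n + 96. Dividing through by -32 gives the monic gcd n - 3.

n - 3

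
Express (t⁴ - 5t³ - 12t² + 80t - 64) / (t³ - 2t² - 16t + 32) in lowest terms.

(t² - 5t + 4)/(t - 2)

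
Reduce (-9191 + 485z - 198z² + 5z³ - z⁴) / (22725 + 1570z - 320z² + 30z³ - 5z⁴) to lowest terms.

(91 - 3z + z²)/(-225 - 20z + 5z²)

Repeated division with remainder:
  -z⁴ + 5z³ - 198z² + 485z - 9191 = (1/5)(-5z⁴ + 30z³ - 320z² + 1570z + 22725) + (-z³ - 134z² + 171z - 13736)
  -5z⁴ + 30z³ - 320z² + 1570z + 22725 = (5z - 700)(-z³ - 134z² + 171z - 13736) + (-94975z² + 189950z - 9592475)
  -z³ - 134z² + 171z - 13736 = ((1/94975)z + 136/94975)(-94975z² + 189950z - 9592475) + (0)
Last nonzero remainder: -94975z² + 189950z - 9592475. Dividing through by -94975 gives the monic gcd z² - 2z + 101.
Cancel z² - 2z + 101 from numerator and denominator to get the reduced form.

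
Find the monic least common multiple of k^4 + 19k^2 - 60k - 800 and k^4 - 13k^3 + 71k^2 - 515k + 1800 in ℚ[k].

By polynomial division,
  k^4 + 19k^2 - 60k - 800 = (k^4 - 13k^3 + 71k^2 - 515k + 1800) + (13k^3 - 52k^2 + 455k - 2600)
  k^4 - 13k^3 + 71k^2 - 515k + 1800 = ((1/13)k - 9/13)(13k^3 - 52k^2 + 455k - 2600) + (0)
Last nonzero remainder: 13k^3 - 52k^2 + 455k - 2600. Dividing through by 13 gives the monic gcd k^3 - 4k^2 + 35k - 200.
Then lcm(f, g) = f·g / gcd(f, g); expanding and making the result monic gives the answer.

k^5 - 9k^4 + 19k^3 - 231k^2 - 260k + 7200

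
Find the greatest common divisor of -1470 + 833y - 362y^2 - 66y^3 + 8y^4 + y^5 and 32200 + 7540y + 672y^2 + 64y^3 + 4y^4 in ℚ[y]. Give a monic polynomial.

70 + 17y + y^2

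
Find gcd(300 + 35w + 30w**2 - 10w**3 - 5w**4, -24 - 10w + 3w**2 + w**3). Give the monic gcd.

Apply the Euclidean algorithm:
  -5w**4 - 10w**3 + 30w**2 + 35w + 300 = (-5w + 5)(w**3 + 3w**2 - 10w - 24) + (-35w**2 - 35w + 420)
  w**3 + 3w**2 - 10w - 24 = (-(1/35)w - 2/35)(-35w**2 - 35w + 420) + (0)
Last nonzero remainder: -35w**2 - 35w + 420. Dividing through by -35 gives the monic gcd w**2 + w - 12.

-12 + w + w**2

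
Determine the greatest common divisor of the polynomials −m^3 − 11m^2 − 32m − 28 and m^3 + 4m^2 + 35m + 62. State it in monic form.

m + 2

Apply the Euclidean algorithm:
  −m^3 − 11m^2 − 32m − 28 = (−1)(m^3 + 4m^2 + 35m + 62) + (−7m^2 + 3m + 34)
  m^3 + 4m^2 + 35m + 62 = (−(1/7)m − 31/49)(−7m^2 + 3m + 34) + ((2046/49)m + 4092/49)
  −7m^2 + 3m + 34 = (−(343/2046)m + 833/2046)((2046/49)m + 4092/49) + (0)
Last nonzero remainder: (2046/49)m + 4092/49. Dividing through by 2046/49 gives the monic gcd m + 2.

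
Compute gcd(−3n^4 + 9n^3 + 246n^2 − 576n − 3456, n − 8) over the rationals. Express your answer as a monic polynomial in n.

n − 8

Apply the Euclidean algorithm:
  −3n^4 + 9n^3 + 246n^2 − 576n − 3456 = (−3n^3 − 15n^2 + 126n + 432)(n − 8) + (0)
The last nonzero remainder n − 8 is already monic.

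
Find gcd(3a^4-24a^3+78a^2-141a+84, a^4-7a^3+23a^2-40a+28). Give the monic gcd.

a^2-3a+7

Repeated division with remainder:
  3a^4-24a^3+78a^2-141a+84 = (3)(a^4-7a^3+23a^2-40a+28) + (-3a^3+9a^2-21a)
  a^4-7a^3+23a^2-40a+28 = (-(1/3)a+4/3)(-3a^3+9a^2-21a) + (4a^2-12a+28)
  -3a^3+9a^2-21a = (-(3/4)a)(4a^2-12a+28) + (0)
Last nonzero remainder: 4a^2-12a+28. Dividing through by 4 gives the monic gcd a^2-3a+7.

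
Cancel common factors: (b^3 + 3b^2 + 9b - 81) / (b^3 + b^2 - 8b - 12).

(b^2 + 6b + 27)/(b^2 + 4b + 4)

Euclidean algorithm in ℚ[b]:
  b^3 + 3b^2 + 9b - 81 = (b^3 + b^2 - 8b - 12) + (2b^2 + 17b - 69)
  b^3 + b^2 - 8b - 12 = ((1/2)b - 15/4)(2b^2 + 17b - 69) + ((361/4)b - 1083/4)
  2b^2 + 17b - 69 = ((8/361)b + 92/361)((361/4)b - 1083/4) + (0)
Last nonzero remainder: (361/4)b - 1083/4. Dividing through by 361/4 gives the monic gcd b - 3.
Cancel b - 3 from numerator and denominator to get the reduced form.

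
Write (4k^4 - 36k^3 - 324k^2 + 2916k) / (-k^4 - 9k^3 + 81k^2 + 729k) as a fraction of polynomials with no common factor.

Apply the Euclidean algorithm:
  4k^4 - 36k^3 - 324k^2 + 2916k = (-4)(-k^4 - 9k^3 + 81k^2 + 729k) + (-72k^3 + 5832k)
  -k^4 - 9k^3 + 81k^2 + 729k = ((1/72)k + 1/8)(-72k^3 + 5832k) + (0)
Last nonzero remainder: -72k^3 + 5832k. Dividing through by -72 gives the monic gcd k^3 - 81k.
Cancel k^3 - 81k from numerator and denominator to get the reduced form.

(-4k + 36)/(k + 9)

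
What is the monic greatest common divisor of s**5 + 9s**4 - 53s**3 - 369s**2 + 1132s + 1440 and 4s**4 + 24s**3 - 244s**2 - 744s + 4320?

Euclidean algorithm in ℚ[s]:
  s**5 + 9s**4 - 53s**3 - 369s**2 + 1132s + 1440 = ((1/4)s + 3/4)(4s**4 + 24s**3 - 244s**2 - 744s + 4320) + (-10s**3 + 610s - 1800)
  4s**4 + 24s**3 - 244s**2 - 744s + 4320 = (-(2/5)s - 12/5)(-10s**3 + 610s - 1800) + (0)
Last nonzero remainder: -10s**3 + 610s - 1800. Dividing through by -10 gives the monic gcd s**3 - 61s + 180.

s**3 - 61s + 180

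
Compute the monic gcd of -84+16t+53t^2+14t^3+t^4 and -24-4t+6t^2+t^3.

12+8t+t^2

Apply the Euclidean algorithm:
  t^4+14t^3+53t^2+16t-84 = (t+8)(t^3+6t^2-4t-24) + (9t^2+72t+108)
  t^3+6t^2-4t-24 = ((1/9)t-2/9)(9t^2+72t+108) + (0)
Last nonzero remainder: 9t^2+72t+108. Dividing through by 9 gives the monic gcd t^2+8t+12.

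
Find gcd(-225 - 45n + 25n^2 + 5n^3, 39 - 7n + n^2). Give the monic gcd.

1

Apply the Euclidean algorithm:
  5n^3 + 25n^2 - 45n - 225 = (5n + 60)(n^2 - 7n + 39) + (180n - 2565)
  n^2 - 7n + 39 = ((1/180)n + 29/720)(180n - 2565) + (2277/16)
  180n - 2565 = ((320/253)n - 4560/253)(2277/16) + (0)
The last nonzero remainder is the constant 2277/16, so the polynomials are coprime and gcd = 1.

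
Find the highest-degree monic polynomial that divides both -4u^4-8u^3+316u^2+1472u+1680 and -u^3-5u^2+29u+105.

Apply the Euclidean algorithm:
  -4u^4-8u^3+316u^2+1472u+1680 = (4u-12)(-u^3-5u^2+29u+105) + (140u^2+1400u+2940)
  -u^3-5u^2+29u+105 = (-(1/140)u+1/28)(140u^2+1400u+2940) + (0)
Last nonzero remainder: 140u^2+1400u+2940. Dividing through by 140 gives the monic gcd u^2+10u+21.

u^2+10u+21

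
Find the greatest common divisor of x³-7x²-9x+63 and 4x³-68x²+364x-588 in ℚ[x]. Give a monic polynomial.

Apply the Euclidean algorithm:
  x³-7x²-9x+63 = (1/4)(4x³-68x²+364x-588) + (10x²-100x+210)
  4x³-68x²+364x-588 = ((2/5)x-14/5)(10x²-100x+210) + (0)
Last nonzero remainder: 10x²-100x+210. Dividing through by 10 gives the monic gcd x²-10x+21.

x²-10x+21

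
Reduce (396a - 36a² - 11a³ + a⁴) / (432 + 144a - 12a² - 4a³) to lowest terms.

(11a - a²)/(12 + 4a)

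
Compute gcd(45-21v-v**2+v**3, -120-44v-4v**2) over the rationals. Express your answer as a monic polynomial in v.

5+v

Apply the Euclidean algorithm:
  v**3-v**2-21v+45 = (-(1/4)v+3)(-4v**2-44v-120) + (81v+405)
  -4v**2-44v-120 = (-(4/81)v-8/27)(81v+405) + (0)
Last nonzero remainder: 81v+405. Dividing through by 81 gives the monic gcd v+5.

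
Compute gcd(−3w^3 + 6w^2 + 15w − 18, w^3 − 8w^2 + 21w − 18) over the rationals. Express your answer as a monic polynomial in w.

w − 3

By polynomial division,
  −3w^3 + 6w^2 + 15w − 18 = (−3)(w^3 − 8w^2 + 21w − 18) + (−18w^2 + 78w − 72)
  w^3 − 8w^2 + 21w − 18 = (−(1/18)w + 11/54)(−18w^2 + 78w − 72) + ((10/9)w − 10/3)
  −18w^2 + 78w − 72 = (−(81/5)w + 108/5)((10/9)w − 10/3) + (0)
Last nonzero remainder: (10/9)w − 10/3. Dividing through by 10/9 gives the monic gcd w − 3.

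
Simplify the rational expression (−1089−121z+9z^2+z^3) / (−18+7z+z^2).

Apply the Euclidean algorithm:
  z^3+9z^2−121z−1089 = (z+2)(z^2+7z−18) + (−117z−1053)
  z^2+7z−18 = (−(1/117)z+2/117)(−117z−1053) + (0)
Last nonzero remainder: −117z−1053. Dividing through by −117 gives the monic gcd z+9.
Cancel z+9 from numerator and denominator to get the reduced form.

(−121+z^2)/(−2+z)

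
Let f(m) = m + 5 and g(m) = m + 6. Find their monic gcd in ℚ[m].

Euclidean algorithm in ℚ[m]:
  m + 5 = (m + 6) + (-1)
  m + 6 = (-m - 6)(-1) + (0)
The last nonzero remainder is the constant -1, so the polynomials are coprime and gcd = 1.

1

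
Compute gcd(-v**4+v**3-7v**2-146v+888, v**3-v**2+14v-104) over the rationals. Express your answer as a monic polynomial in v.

By polynomial division,
  -v**4+v**3-7v**2-146v+888 = (-v)(v**3-v**2+14v-104) + (7v**2-250v+888)
  v**3-v**2+14v-104 = ((1/7)v+243/49)(7v**2-250v+888) + ((55220/49)v-220880/49)
  7v**2-250v+888 = ((343/55220)v-5439/27610)((55220/49)v-220880/49) + (0)
Last nonzero remainder: (55220/49)v-220880/49. Dividing through by 55220/49 gives the monic gcd v-4.

v-4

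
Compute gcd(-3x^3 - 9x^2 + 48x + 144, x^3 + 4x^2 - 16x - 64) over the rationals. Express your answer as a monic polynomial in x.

x^2 - 16

Repeated division with remainder:
  -3x^3 - 9x^2 + 48x + 144 = (-3)(x^3 + 4x^2 - 16x - 64) + (3x^2 - 48)
  x^3 + 4x^2 - 16x - 64 = ((1/3)x + 4/3)(3x^2 - 48) + (0)
Last nonzero remainder: 3x^2 - 48. Dividing through by 3 gives the monic gcd x^2 - 16.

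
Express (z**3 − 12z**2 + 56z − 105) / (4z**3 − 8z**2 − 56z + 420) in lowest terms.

(z − 5)/(4z + 20)

Euclidean algorithm in ℚ[z]:
  z**3 − 12z**2 + 56z − 105 = (1/4)(4z**3 − 8z**2 − 56z + 420) + (−10z**2 + 70z − 210)
  4z**3 − 8z**2 − 56z + 420 = (−(2/5)z − 2)(−10z**2 + 70z − 210) + (0)
Last nonzero remainder: −10z**2 + 70z − 210. Dividing through by −10 gives the monic gcd z**2 − 7z + 21.
Cancel z**2 − 7z + 21 from numerator and denominator to get the reduced form.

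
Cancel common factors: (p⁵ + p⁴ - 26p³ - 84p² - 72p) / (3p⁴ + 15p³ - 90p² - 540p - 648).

(p² + 2p)/(3p + 18)

Euclidean algorithm in ℚ[p]:
  p⁵ + p⁴ - 26p³ - 84p² - 72p = ((1/3)p - 4/3)(3p⁴ + 15p³ - 90p² - 540p - 648) + (24p³ - 24p² - 576p - 864)
  3p⁴ + 15p³ - 90p² - 540p - 648 = ((1/8)p + 3/4)(24p³ - 24p² - 576p - 864) + (0)
Last nonzero remainder: 24p³ - 24p² - 576p - 864. Dividing through by 24 gives the monic gcd p³ - p² - 24p - 36.
Cancel p³ - p² - 24p - 36 from numerator and denominator to get the reduced form.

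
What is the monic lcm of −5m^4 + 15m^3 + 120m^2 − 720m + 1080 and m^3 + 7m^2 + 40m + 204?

m^6 − 2m^5 + 7m^4 + 18m^3 − 888m^2 + 4680m − 7344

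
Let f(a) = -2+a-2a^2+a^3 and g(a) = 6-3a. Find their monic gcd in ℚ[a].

-2+a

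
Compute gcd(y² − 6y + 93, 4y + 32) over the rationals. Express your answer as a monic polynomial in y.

1

By polynomial division,
  y² − 6y + 93 = ((1/4)y − 7/2)(4y + 32) + (205)
  4y + 32 = ((4/205)y + 32/205)(205) + (0)
The last nonzero remainder is the constant 205, so the polynomials are coprime and gcd = 1.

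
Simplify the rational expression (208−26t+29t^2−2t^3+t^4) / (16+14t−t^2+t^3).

(13+t^2)/(1+t)

By polynomial division,
  t^4−2t^3+29t^2−26t+208 = (t−1)(t^3−t^2+14t+16) + (14t^2−28t+224)
  t^3−t^2+14t+16 = ((1/14)t+1/14)(14t^2−28t+224) + (0)
Last nonzero remainder: 14t^2−28t+224. Dividing through by 14 gives the monic gcd t^2−2t+16.
Cancel t^2−2t+16 from numerator and denominator to get the reduced form.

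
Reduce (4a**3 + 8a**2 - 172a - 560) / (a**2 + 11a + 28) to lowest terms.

(4a**2 - 8a - 140)/(a + 7)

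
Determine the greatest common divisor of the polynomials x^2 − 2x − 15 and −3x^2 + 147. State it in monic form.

1

Apply the Euclidean algorithm:
  x^2 − 2x − 15 = (−1/3)(−3x^2 + 147) + (−2x + 34)
  −3x^2 + 147 = ((3/2)x + 51/2)(−2x + 34) + (−720)
  −2x + 34 = ((1/360)x − 17/360)(−720) + (0)
The last nonzero remainder is the constant −720, so the polynomials are coprime and gcd = 1.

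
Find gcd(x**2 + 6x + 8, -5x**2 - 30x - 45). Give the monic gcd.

1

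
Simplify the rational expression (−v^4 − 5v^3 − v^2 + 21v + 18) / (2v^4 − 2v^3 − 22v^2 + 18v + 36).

(−v − 3)/(2v − 6)

Apply the Euclidean algorithm:
  −v^4 − 5v^3 − v^2 + 21v + 18 = (−1/2)(2v^4 − 2v^3 − 22v^2 + 18v + 36) + (−6v^3 − 12v^2 + 30v + 36)
  2v^4 − 2v^3 − 22v^2 + 18v + 36 = (−(1/3)v + 1)(−6v^3 − 12v^2 + 30v + 36) + (0)
Last nonzero remainder: −6v^3 − 12v^2 + 30v + 36. Dividing through by −6 gives the monic gcd v^3 + 2v^2 − 5v − 6.
Cancel v^3 + 2v^2 − 5v − 6 from numerator and denominator to get the reduced form.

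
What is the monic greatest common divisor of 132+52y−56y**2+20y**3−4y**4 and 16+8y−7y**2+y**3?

By polynomial division,
  −4y**4+20y**3−56y**2+52y+132 = (−4y−8)(y**3−7y**2+8y+16) + (−80y**2+180y+260)
  y**3−7y**2+8y+16 = (−(1/80)y+19/320)(−80y**2+180y+260) + ((9/16)y+9/16)
  −80y**2+180y+260 = (−(1280/9)y+4160/9)((9/16)y+9/16) + (0)
Last nonzero remainder: (9/16)y+9/16. Dividing through by 9/16 gives the monic gcd y+1.

1+y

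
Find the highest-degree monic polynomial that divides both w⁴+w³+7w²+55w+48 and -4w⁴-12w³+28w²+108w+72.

Euclidean algorithm in ℚ[w]:
  w⁴+w³+7w²+55w+48 = (-1/4)(-4w⁴-12w³+28w²+108w+72) + (-2w³+14w²+82w+66)
  -4w⁴-12w³+28w²+108w+72 = (2w+20)(-2w³+14w²+82w+66) + (-416w²-1664w-1248)
  -2w³+14w²+82w+66 = ((1/208)w-11/208)(-416w²-1664w-1248) + (0)
Last nonzero remainder: -416w²-1664w-1248. Dividing through by -416 gives the monic gcd w²+4w+3.

w²+4w+3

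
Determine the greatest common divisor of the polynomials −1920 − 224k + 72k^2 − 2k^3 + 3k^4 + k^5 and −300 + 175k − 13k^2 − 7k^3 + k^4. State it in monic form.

Apply the Euclidean algorithm:
  k^5 + 3k^4 − 2k^3 + 72k^2 − 224k − 1920 = (k + 10)(k^4 − 7k^3 − 13k^2 + 175k − 300) + (81k^3 + 27k^2 − 1674k + 1080)
  k^4 − 7k^3 − 13k^2 + 175k − 300 = ((1/81)k − 22/243)(81k^3 + 27k^2 − 1674k + 1080) + ((91/9)k^2 + (91/9)k − 1820/9)
  81k^3 + 27k^2 − 1674k + 1080 = ((729/91)k − 486/91)((91/9)k^2 + (91/9)k − 1820/9) + (0)
Last nonzero remainder: (91/9)k^2 + (91/9)k − 1820/9. Dividing through by 91/9 gives the monic gcd k^2 + k − 20.

−20 + k + k^2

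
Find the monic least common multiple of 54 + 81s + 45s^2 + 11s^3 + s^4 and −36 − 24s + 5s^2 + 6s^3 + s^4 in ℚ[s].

−108 − 108s − 9s^2 + 23s^3 + 9s^4 + s^5

Euclidean algorithm in ℚ[s]:
  s^4 + 11s^3 + 45s^2 + 81s + 54 = (s^4 + 6s^3 + 5s^2 − 24s − 36) + (5s^3 + 40s^2 + 105s + 90)
  s^4 + 6s^3 + 5s^2 − 24s − 36 = ((1/5)s − 2/5)(5s^3 + 40s^2 + 105s + 90) + (0)
Last nonzero remainder: 5s^3 + 40s^2 + 105s + 90. Dividing through by 5 gives the monic gcd s^3 + 8s^2 + 21s + 18.
Then lcm(f, g) = f·g / gcd(f, g); expanding and making the result monic gives the answer.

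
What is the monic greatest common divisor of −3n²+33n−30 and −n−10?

Apply the Euclidean algorithm:
  −3n²+33n−30 = (3n−63)(−n−10) + (−660)
  −n−10 = ((1/660)n+1/66)(−660) + (0)
The last nonzero remainder is the constant −660, so the polynomials are coprime and gcd = 1.

1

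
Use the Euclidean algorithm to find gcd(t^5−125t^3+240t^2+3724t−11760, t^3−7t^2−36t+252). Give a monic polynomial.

Repeated division with remainder:
  t^5−125t^3+240t^2+3724t−11760 = (t^2+7t−40)(t^3−7t^2−36t+252) + (−40t^2+520t−1680)
  t^3−7t^2−36t+252 = (−(1/40)t−3/20)(−40t^2+520t−1680) + (0)
Last nonzero remainder: −40t^2+520t−1680. Dividing through by −40 gives the monic gcd t^2−13t+42.

t^2−13t+42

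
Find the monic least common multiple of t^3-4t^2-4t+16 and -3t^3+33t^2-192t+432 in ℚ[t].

t^5-11t^4+60t^3-100t^2-256t+576

Apply the Euclidean algorithm:
  t^3-4t^2-4t+16 = (-1/3)(-3t^3+33t^2-192t+432) + (7t^2-68t+160)
  -3t^3+33t^2-192t+432 = (-(3/7)t+27/49)(7t^2-68t+160) + (-(4212/49)t+16848/49)
  7t^2-68t+160 = (-(343/4212)t+490/1053)(-(4212/49)t+16848/49) + (0)
Last nonzero remainder: -(4212/49)t+16848/49. Dividing through by -4212/49 gives the monic gcd t-4.
Then lcm(f, g) = f·g / gcd(f, g); expanding and making the result monic gives the answer.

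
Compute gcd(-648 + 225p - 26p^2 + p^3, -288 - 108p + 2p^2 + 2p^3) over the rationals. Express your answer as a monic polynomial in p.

Apply the Euclidean algorithm:
  p^3 - 26p^2 + 225p - 648 = (1/2)(2p^3 + 2p^2 - 108p - 288) + (-27p^2 + 279p - 504)
  2p^3 + 2p^2 - 108p - 288 = (-(2/27)p - 68/81)(-27p^2 + 279p - 504) + ((800/9)p - 6400/9)
  -27p^2 + 279p - 504 = (-(243/800)p + 567/800)((800/9)p - 6400/9) + (0)
Last nonzero remainder: (800/9)p - 6400/9. Dividing through by 800/9 gives the monic gcd p - 8.

-8 + p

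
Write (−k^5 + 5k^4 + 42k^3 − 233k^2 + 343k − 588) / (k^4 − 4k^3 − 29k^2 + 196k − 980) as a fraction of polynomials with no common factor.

By polynomial division,
  −k^5 + 5k^4 + 42k^3 − 233k^2 + 343k − 588 = (−k + 1)(k^4 − 4k^3 − 29k^2 + 196k − 980) + (17k^3 − 8k^2 − 833k + 392)
  k^4 − 4k^3 − 29k^2 + 196k − 980 = ((1/17)k − 60/289)(17k^3 − 8k^2 − 833k + 392) + ((5300/289)k^2 − 259700/289)
  17k^3 − 8k^2 − 833k + 392 = ((4913/5300)k − 578/1325)((5300/289)k^2 − 259700/289) + (0)
Last nonzero remainder: (5300/289)k^2 − 259700/289. Dividing through by 5300/289 gives the monic gcd k^2 − 49.
Cancel k^2 − 49 from numerator and denominator to get the reduced form.

(−k^3 + 5k^2 − 7k + 12)/(k^2 − 4k + 20)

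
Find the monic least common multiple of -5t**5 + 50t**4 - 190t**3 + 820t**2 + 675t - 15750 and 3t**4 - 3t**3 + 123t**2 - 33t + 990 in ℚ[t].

t**7 - 10t**6 + 49t**5 - 274t**4 + 283t**3 + 1346t**2 - 1485t + 34650

Apply the Euclidean algorithm:
  -5t**5 + 50t**4 - 190t**3 + 820t**2 + 675t - 15750 = (-(5/3)t + 15)(3t**4 - 3t**3 + 123t**2 - 33t + 990) + (60t**3 - 1080t**2 + 2820t - 30600)
  3t**4 - 3t**3 + 123t**2 - 33t + 990 = ((1/20)t + 17/20)(60t**3 - 1080t**2 + 2820t - 30600) + (900t**2 - 900t + 27000)
  60t**3 - 1080t**2 + 2820t - 30600 = ((1/15)t - 17/15)(900t**2 - 900t + 27000) + (0)
Last nonzero remainder: 900t**2 - 900t + 27000. Dividing through by 900 gives the monic gcd t**2 - t + 30.
Then lcm(f, g) = f·g / gcd(f, g); expanding and making the result monic gives the answer.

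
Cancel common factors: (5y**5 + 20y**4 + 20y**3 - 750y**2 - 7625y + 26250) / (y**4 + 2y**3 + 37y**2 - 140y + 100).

(5y**3 - 5y**2 - 205y + 525)/(y**2 - 3y + 2)

Euclidean algorithm in ℚ[y]:
  5y**5 + 20y**4 + 20y**3 - 750y**2 - 7625y + 26250 = (5y + 10)(y**4 + 2y**3 + 37y**2 - 140y + 100) + (-185y**3 - 420y**2 - 6725y + 25250)
  y**4 + 2y**3 + 37y**2 - 140y + 100 = (-(1/185)y + 2/1369)(-185y**3 - 420y**2 - 6725y + 25250) + ((1728/1369)y**2 + (8640/1369)y + 86400/1369)
  -185y**3 - 420y**2 - 6725y + 25250 = (-(253265/1728)y + 691345/1728)((1728/1369)y**2 + (8640/1369)y + 86400/1369) + (0)
Last nonzero remainder: (1728/1369)y**2 + (8640/1369)y + 86400/1369. Dividing through by 1728/1369 gives the monic gcd y**2 + 5y + 50.
Cancel y**2 + 5y + 50 from numerator and denominator to get the reduced form.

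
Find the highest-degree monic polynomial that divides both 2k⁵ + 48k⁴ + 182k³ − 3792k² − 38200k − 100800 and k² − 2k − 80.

k² − 2k − 80

Repeated division with remainder:
  2k⁵ + 48k⁴ + 182k³ − 3792k² − 38200k − 100800 = (2k³ + 52k² + 446k + 1260)(k² − 2k − 80) + (0)
The last nonzero remainder k² − 2k − 80 is already monic.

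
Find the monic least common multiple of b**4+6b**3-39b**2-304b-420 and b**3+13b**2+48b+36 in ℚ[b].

By polynomial division,
  b**4+6b**3-39b**2-304b-420 = (b-7)(b**3+13b**2+48b+36) + (4b**2-4b-168)
  b**3+13b**2+48b+36 = ((1/4)b+7/2)(4b**2-4b-168) + (104b+624)
  4b**2-4b-168 = ((1/26)b-7/26)(104b+624) + (0)
Last nonzero remainder: 104b+624. Dividing through by 104 gives the monic gcd b+6.
Then lcm(f, g) = f·g / gcd(f, g); expanding and making the result monic gives the answer.

b**6+13b**5+9b**4-541b**3-2782b**2-4764b-2520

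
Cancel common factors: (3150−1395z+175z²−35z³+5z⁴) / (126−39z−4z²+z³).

Repeated division with remainder:
  5z⁴−35z³+175z²−1395z+3150 = (5z−15)(z³−4z²−39z+126) + (310z²−2610z+5040)
  z³−4z²−39z+126 = ((1/310)z+137/9610)(310z²−2610z+5040) + (−(17346/961)z+52038/961)
  310z²−2610z+5040 = (−(148955/8673)z+38440/413)(−(17346/961)z+52038/961) + (0)
Last nonzero remainder: −(17346/961)z+52038/961. Dividing through by −17346/961 gives the monic gcd z−3.
Cancel z−3 from numerator and denominator to get the reduced form.

(−1050+115z−20z²+5z³)/(−42−z+z²)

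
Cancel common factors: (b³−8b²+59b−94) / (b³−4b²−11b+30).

(b²−6b+47)/(b²−2b−15)

By polynomial division,
  b³−8b²+59b−94 = (b³−4b²−11b+30) + (−4b²+70b−124)
  b³−4b²−11b+30 = (−(1/4)b−27/8)(−4b²+70b−124) + ((777/4)b−777/2)
  −4b²+70b−124 = (−(16/777)b+248/777)((777/4)b−777/2) + (0)
Last nonzero remainder: (777/4)b−777/2. Dividing through by 777/4 gives the monic gcd b−2.
Cancel b−2 from numerator and denominator to get the reduced form.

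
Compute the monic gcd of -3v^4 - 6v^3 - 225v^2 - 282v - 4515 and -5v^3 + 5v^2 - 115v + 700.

v^2 + 3v + 35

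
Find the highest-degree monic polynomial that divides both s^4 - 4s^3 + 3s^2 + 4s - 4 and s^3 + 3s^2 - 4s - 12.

By polynomial division,
  s^4 - 4s^3 + 3s^2 + 4s - 4 = (s - 7)(s^3 + 3s^2 - 4s - 12) + (28s^2 - 12s - 88)
  s^3 + 3s^2 - 4s - 12 = ((1/28)s + 6/49)(28s^2 - 12s - 88) + ((30/49)s - 60/49)
  28s^2 - 12s - 88 = ((686/15)s + 1078/15)((30/49)s - 60/49) + (0)
Last nonzero remainder: (30/49)s - 60/49. Dividing through by 30/49 gives the monic gcd s - 2.

s - 2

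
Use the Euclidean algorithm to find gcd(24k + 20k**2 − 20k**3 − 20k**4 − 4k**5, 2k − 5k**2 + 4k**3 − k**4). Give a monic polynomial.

Euclidean algorithm in ℚ[k]:
  −4k**5 − 20k**4 − 20k**3 + 20k**2 + 24k = (4k + 36)(−k**4 + 4k**3 − 5k**2 + 2k) + (−144k**3 + 192k**2 − 48k)
  −k**4 + 4k**3 − 5k**2 + 2k = ((1/144)k − 1/54)(−144k**3 + 192k**2 − 48k) + (−(10/9)k**2 + (10/9)k)
  −144k**3 + 192k**2 − 48k = ((648/5)k − 216/5)(−(10/9)k**2 + (10/9)k) + (0)
Last nonzero remainder: −(10/9)k**2 + (10/9)k. Dividing through by −10/9 gives the monic gcd k**2 − k.

−k + k**2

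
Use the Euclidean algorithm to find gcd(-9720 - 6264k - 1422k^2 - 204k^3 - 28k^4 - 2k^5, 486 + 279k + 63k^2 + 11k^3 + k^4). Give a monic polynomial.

Apply the Euclidean algorithm:
  -2k^5 - 28k^4 - 204k^3 - 1422k^2 - 6264k - 9720 = (-2k - 6)(k^4 + 11k^3 + 63k^2 + 279k + 486) + (-12k^3 - 486k^2 - 3618k - 6804)
  k^4 + 11k^3 + 63k^2 + 279k + 486 = (-(1/12)k + 59/24)(-12k^3 - 486k^2 - 3618k - 6804) + ((3825/4)k^2 + (34425/4)k + 34425/2)
  -12k^3 - 486k^2 - 3618k - 6804 = (-(16/1275)k - 168/425)((3825/4)k^2 + (34425/4)k + 34425/2) + (0)
Last nonzero remainder: (3825/4)k^2 + (34425/4)k + 34425/2. Dividing through by 3825/4 gives the monic gcd k^2 + 9k + 18.

18 + 9k + k^2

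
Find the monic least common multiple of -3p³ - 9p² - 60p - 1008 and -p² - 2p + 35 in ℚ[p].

Repeated division with remainder:
  -3p³ - 9p² - 60p - 1008 = (3p + 3)(-p² - 2p + 35) + (-159p - 1113)
  -p² - 2p + 35 = ((1/159)p - 5/159)(-159p - 1113) + (0)
Last nonzero remainder: -159p - 1113. Dividing through by -159 gives the monic gcd p + 7.
Then lcm(f, g) = f·g / gcd(f, g); expanding and making the result monic gives the answer.

p⁴ - 2p³ + 5p² + 236p - 1680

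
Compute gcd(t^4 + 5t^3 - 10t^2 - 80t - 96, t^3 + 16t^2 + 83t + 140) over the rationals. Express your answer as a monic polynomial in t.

t + 4

By polynomial division,
  t^4 + 5t^3 - 10t^2 - 80t - 96 = (t - 11)(t^3 + 16t^2 + 83t + 140) + (83t^2 + 693t + 1444)
  t^3 + 16t^2 + 83t + 140 = ((1/83)t + 635/6889)(83t^2 + 693t + 1444) + ((11880/6889)t + 47520/6889)
  83t^2 + 693t + 1444 = ((571787/11880)t + 2486929/11880)((11880/6889)t + 47520/6889) + (0)
Last nonzero remainder: (11880/6889)t + 47520/6889. Dividing through by 11880/6889 gives the monic gcd t + 4.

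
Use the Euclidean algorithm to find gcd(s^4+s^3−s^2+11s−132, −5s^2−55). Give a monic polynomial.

s^2+11

Apply the Euclidean algorithm:
  s^4+s^3−s^2+11s−132 = (−(1/5)s^2−(1/5)s+12/5)(−5s^2−55) + (0)
Last nonzero remainder: −5s^2−55. Dividing through by −5 gives the monic gcd s^2+11.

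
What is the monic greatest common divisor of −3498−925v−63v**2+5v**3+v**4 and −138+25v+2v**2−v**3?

6+v

By polynomial division,
  v**4+5v**3−63v**2−925v−3498 = (−v−7)(−v**3+2v**2+25v−138) + (−24v**2−888v−4464)
  −v**3+2v**2+25v−138 = ((1/24)v−13/8)(−24v**2−888v−4464) + (−1232v−7392)
  −24v**2−888v−4464 = ((3/154)v+93/154)(−1232v−7392) + (0)
Last nonzero remainder: −1232v−7392. Dividing through by −1232 gives the monic gcd v+6.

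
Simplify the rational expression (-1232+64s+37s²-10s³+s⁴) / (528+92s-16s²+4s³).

Euclidean algorithm in ℚ[s]:
  s⁴-10s³+37s²+64s-1232 = ((1/4)s-3/2)(4s³-16s²+92s+528) + (-10s²+70s-440)
  4s³-16s²+92s+528 = (-(2/5)s-6/5)(-10s²+70s-440) + (0)
Last nonzero remainder: -10s²+70s-440. Dividing through by -10 gives the monic gcd s²-7s+44.
Cancel s²-7s+44 from numerator and denominator to get the reduced form.

(-28-3s+s²)/(12+4s)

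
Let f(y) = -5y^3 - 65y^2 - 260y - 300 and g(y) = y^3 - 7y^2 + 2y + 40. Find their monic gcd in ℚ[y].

Euclidean algorithm in ℚ[y]:
  -5y^3 - 65y^2 - 260y - 300 = (-5)(y^3 - 7y^2 + 2y + 40) + (-100y^2 - 250y - 100)
  y^3 - 7y^2 + 2y + 40 = (-(1/100)y + 19/200)(-100y^2 - 250y - 100) + ((99/4)y + 99/2)
  -100y^2 - 250y - 100 = (-(400/99)y - 200/99)((99/4)y + 99/2) + (0)
Last nonzero remainder: (99/4)y + 99/2. Dividing through by 99/4 gives the monic gcd y + 2.

y + 2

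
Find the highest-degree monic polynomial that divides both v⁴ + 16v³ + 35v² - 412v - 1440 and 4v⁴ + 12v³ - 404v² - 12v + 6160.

v² - v - 20

Euclidean algorithm in ℚ[v]:
  v⁴ + 16v³ + 35v² - 412v - 1440 = (1/4)(4v⁴ + 12v³ - 404v² - 12v + 6160) + (13v³ + 136v² - 409v - 2980)
  4v⁴ + 12v³ - 404v² - 12v + 6160 = ((4/13)v - 388/169)(13v³ + 136v² - 409v - 2980) + ((5760/169)v² - (5760/169)v - 115200/169)
  13v³ + 136v² - 409v - 2980 = ((2197/5760)v + 25181/5760)((5760/169)v² - (5760/169)v - 115200/169) + (0)
Last nonzero remainder: (5760/169)v² - (5760/169)v - 115200/169. Dividing through by 5760/169 gives the monic gcd v² - v - 20.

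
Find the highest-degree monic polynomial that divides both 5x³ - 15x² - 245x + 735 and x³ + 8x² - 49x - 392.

x² - 49

Euclidean algorithm in ℚ[x]:
  5x³ - 15x² - 245x + 735 = (5)(x³ + 8x² - 49x - 392) + (-55x² + 2695)
  x³ + 8x² - 49x - 392 = (-(1/55)x - 8/55)(-55x² + 2695) + (0)
Last nonzero remainder: -55x² + 2695. Dividing through by -55 gives the monic gcd x² - 49.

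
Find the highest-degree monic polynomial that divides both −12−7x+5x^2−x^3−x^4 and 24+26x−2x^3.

Euclidean algorithm in ℚ[x]:
  −x^4−x^3+5x^2−7x−12 = ((1/2)x+1/2)(−2x^3+26x+24) + (−8x^2−32x−24)
  −2x^3+26x+24 = ((1/4)x−1)(−8x^2−32x−24) + (0)
Last nonzero remainder: −8x^2−32x−24. Dividing through by −8 gives the monic gcd x^2+4x+3.

3+4x+x^2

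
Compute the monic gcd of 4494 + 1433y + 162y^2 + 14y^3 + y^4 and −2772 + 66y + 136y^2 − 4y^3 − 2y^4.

Repeated division with remainder:
  y^4 + 14y^3 + 162y^2 + 1433y + 4494 = (−1/2)(−2y^4 − 4y^3 + 136y^2 + 66y − 2772) + (12y^3 + 230y^2 + 1466y + 3108)
  −2y^4 − 4y^3 + 136y^2 + 66y − 2772 = (−(1/6)y + 103/36)(12y^3 + 230y^2 + 1466y + 3108) + (−(4999/18)y^2 − (64987/18)y − 34993/3)
  12y^3 + 230y^2 + 1466y + 3108 = (−(216/4999)y − 1332/4999)(−(4999/18)y^2 − (64987/18)y − 34993/3) + (0)
Last nonzero remainder: −(4999/18)y^2 − (64987/18)y − 34993/3. Dividing through by −4999/18 gives the monic gcd y^2 + 13y + 42.

42 + 13y + y^2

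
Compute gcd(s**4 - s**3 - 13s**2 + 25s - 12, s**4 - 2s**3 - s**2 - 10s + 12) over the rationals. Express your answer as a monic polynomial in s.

s**2 - 4s + 3

Repeated division with remainder:
  s**4 - s**3 - 13s**2 + 25s - 12 = (s**4 - 2s**3 - s**2 - 10s + 12) + (s**3 - 12s**2 + 35s - 24)
  s**4 - 2s**3 - s**2 - 10s + 12 = (s + 10)(s**3 - 12s**2 + 35s - 24) + (84s**2 - 336s + 252)
  s**3 - 12s**2 + 35s - 24 = ((1/84)s - 2/21)(84s**2 - 336s + 252) + (0)
Last nonzero remainder: 84s**2 - 336s + 252. Dividing through by 84 gives the monic gcd s**2 - 4s + 3.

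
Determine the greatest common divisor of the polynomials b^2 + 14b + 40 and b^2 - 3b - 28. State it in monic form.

Euclidean algorithm in ℚ[b]:
  b^2 + 14b + 40 = (b^2 - 3b - 28) + (17b + 68)
  b^2 - 3b - 28 = ((1/17)b - 7/17)(17b + 68) + (0)
Last nonzero remainder: 17b + 68. Dividing through by 17 gives the monic gcd b + 4.

b + 4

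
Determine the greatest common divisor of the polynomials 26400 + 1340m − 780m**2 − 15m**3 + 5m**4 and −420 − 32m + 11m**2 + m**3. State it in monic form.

By polynomial division,
  5m**4 − 15m**3 − 780m**2 + 1340m + 26400 = (5m − 70)(m**3 + 11m**2 − 32m − 420) + (150m**2 + 1200m − 3000)
  m**3 + 11m**2 − 32m − 420 = ((1/150)m + 1/50)(150m**2 + 1200m − 3000) + (−36m − 360)
  150m**2 + 1200m − 3000 = (−(25/6)m + 25/3)(−36m − 360) + (0)
Last nonzero remainder: −36m − 360. Dividing through by −36 gives the monic gcd m + 10.

10 + m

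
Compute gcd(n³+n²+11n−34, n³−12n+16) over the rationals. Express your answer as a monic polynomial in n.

n−2

By polynomial division,
  n³+n²+11n−34 = (n³−12n+16) + (n²+23n−50)
  n³−12n+16 = (n−23)(n²+23n−50) + (567n−1134)
  n²+23n−50 = ((1/567)n+25/567)(567n−1134) + (0)
Last nonzero remainder: 567n−1134. Dividing through by 567 gives the monic gcd n−2.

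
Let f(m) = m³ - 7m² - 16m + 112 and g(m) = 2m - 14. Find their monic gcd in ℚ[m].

Repeated division with remainder:
  m³ - 7m² - 16m + 112 = ((1/2)m² - 8)(2m - 14) + (0)
Last nonzero remainder: 2m - 14. Dividing through by 2 gives the monic gcd m - 7.

m - 7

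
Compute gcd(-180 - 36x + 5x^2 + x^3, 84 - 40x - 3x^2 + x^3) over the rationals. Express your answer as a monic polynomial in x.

Euclidean algorithm in ℚ[x]:
  x^3 + 5x^2 - 36x - 180 = (x^3 - 3x^2 - 40x + 84) + (8x^2 + 4x - 264)
  x^3 - 3x^2 - 40x + 84 = ((1/8)x - 7/16)(8x^2 + 4x - 264) + (-(21/4)x - 63/2)
  8x^2 + 4x - 264 = (-(32/21)x + 176/21)(-(21/4)x - 63/2) + (0)
Last nonzero remainder: -(21/4)x - 63/2. Dividing through by -21/4 gives the monic gcd x + 6.

6 + x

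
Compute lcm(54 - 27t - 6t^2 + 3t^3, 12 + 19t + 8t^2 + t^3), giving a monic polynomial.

By polynomial division,
  3t^3 - 6t^2 - 27t + 54 = (3)(t^3 + 8t^2 + 19t + 12) + (-30t^2 - 84t + 18)
  t^3 + 8t^2 + 19t + 12 = (-(1/30)t - 13/75)(-30t^2 - 84t + 18) + ((126/25)t + 378/25)
  -30t^2 - 84t + 18 = (-(125/21)t + 25/21)((126/25)t + 378/25) + (0)
Last nonzero remainder: (126/25)t + 378/25. Dividing through by 126/25 gives the monic gcd t + 3.
Then lcm(f, g) = f·g / gcd(f, g); expanding and making the result monic gives the answer.

72 + 54t - 35t^2 - 15t^3 + 3t^4 + t^5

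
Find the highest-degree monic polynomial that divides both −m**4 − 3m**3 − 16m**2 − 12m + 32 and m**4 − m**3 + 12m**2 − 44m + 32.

m**3 + m**2 + 14m − 16

Repeated division with remainder:
  −m**4 − 3m**3 − 16m**2 − 12m + 32 = (−1)(m**4 − m**3 + 12m**2 − 44m + 32) + (−4m**3 − 4m**2 − 56m + 64)
  m**4 − m**3 + 12m**2 − 44m + 32 = (−(1/4)m + 1/2)(−4m**3 − 4m**2 − 56m + 64) + (0)
Last nonzero remainder: −4m**3 − 4m**2 − 56m + 64. Dividing through by −4 gives the monic gcd m**3 + m**2 + 14m − 16.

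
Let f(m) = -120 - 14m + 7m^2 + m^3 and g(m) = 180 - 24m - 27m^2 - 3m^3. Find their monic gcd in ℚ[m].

30 + 11m + m^2

Repeated division with remainder:
  m^3 + 7m^2 - 14m - 120 = (-1/3)(-3m^3 - 27m^2 - 24m + 180) + (-2m^2 - 22m - 60)
  -3m^3 - 27m^2 - 24m + 180 = ((3/2)m - 3)(-2m^2 - 22m - 60) + (0)
Last nonzero remainder: -2m^2 - 22m - 60. Dividing through by -2 gives the monic gcd m^2 + 11m + 30.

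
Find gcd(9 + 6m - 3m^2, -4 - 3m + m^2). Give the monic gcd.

By polynomial division,
  -3m^2 + 6m + 9 = (-3)(m^2 - 3m - 4) + (-3m - 3)
  m^2 - 3m - 4 = (-(1/3)m + 4/3)(-3m - 3) + (0)
Last nonzero remainder: -3m - 3. Dividing through by -3 gives the monic gcd m + 1.

1 + m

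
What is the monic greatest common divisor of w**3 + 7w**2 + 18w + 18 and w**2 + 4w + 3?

w + 3

By polynomial division,
  w**3 + 7w**2 + 18w + 18 = (w + 3)(w**2 + 4w + 3) + (3w + 9)
  w**2 + 4w + 3 = ((1/3)w + 1/3)(3w + 9) + (0)
Last nonzero remainder: 3w + 9. Dividing through by 3 gives the monic gcd w + 3.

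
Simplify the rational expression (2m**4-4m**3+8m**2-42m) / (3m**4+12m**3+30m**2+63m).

Euclidean algorithm in ℚ[m]:
  2m**4-4m**3+8m**2-42m = (2/3)(3m**4+12m**3+30m**2+63m) + (-12m**3-12m**2-84m)
  3m**4+12m**3+30m**2+63m = (-(1/4)m-3/4)(-12m**3-12m**2-84m) + (0)
Last nonzero remainder: -12m**3-12m**2-84m. Dividing through by -12 gives the monic gcd m**3+m**2+7m.
Cancel m**3+m**2+7m from numerator and denominator to get the reduced form.

(2m-6)/(3m+9)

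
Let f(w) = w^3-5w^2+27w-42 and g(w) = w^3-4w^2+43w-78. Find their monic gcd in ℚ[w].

w-2

By polynomial division,
  w^3-5w^2+27w-42 = (w^3-4w^2+43w-78) + (-w^2-16w+36)
  w^3-4w^2+43w-78 = (-w+20)(-w^2-16w+36) + (399w-798)
  -w^2-16w+36 = (-(1/399)w-6/133)(399w-798) + (0)
Last nonzero remainder: 399w-798. Dividing through by 399 gives the monic gcd w-2.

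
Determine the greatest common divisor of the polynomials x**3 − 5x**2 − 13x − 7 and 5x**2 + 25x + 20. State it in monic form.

Apply the Euclidean algorithm:
  x**3 − 5x**2 − 13x − 7 = ((1/5)x − 2)(5x**2 + 25x + 20) + (33x + 33)
  5x**2 + 25x + 20 = ((5/33)x + 20/33)(33x + 33) + (0)
Last nonzero remainder: 33x + 33. Dividing through by 33 gives the monic gcd x + 1.

x + 1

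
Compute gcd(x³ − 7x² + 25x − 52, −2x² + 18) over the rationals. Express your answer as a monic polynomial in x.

1

By polynomial division,
  x³ − 7x² + 25x − 52 = (−(1/2)x + 7/2)(−2x² + 18) + (34x − 115)
  −2x² + 18 = (−(1/17)x − 115/578)(34x − 115) + (−2821/578)
  34x − 115 = (−(19652/2821)x + 66470/2821)(−2821/578) + (0)
The last nonzero remainder is the constant −2821/578, so the polynomials are coprime and gcd = 1.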